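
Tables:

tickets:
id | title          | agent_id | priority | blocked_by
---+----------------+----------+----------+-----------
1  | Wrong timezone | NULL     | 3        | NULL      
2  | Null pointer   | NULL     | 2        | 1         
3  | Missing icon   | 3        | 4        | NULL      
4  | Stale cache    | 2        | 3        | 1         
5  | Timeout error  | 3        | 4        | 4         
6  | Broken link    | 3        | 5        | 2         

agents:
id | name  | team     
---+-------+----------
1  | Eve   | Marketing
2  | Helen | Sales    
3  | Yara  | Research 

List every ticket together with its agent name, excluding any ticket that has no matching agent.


INNER JOIN keeps only tickets rows whose agent_id matches an id in agents. Walk through each ticket:
  - ticket 1 (Wrong timezone): agent_id=NULL, no match -> dropped
  - ticket 2 (Null pointer): agent_id=NULL, no match -> dropped
  - ticket 3 (Missing icon): agent_id=3 -> matches Yara
  - ticket 4 (Stale cache): agent_id=2 -> matches Helen
  - ticket 5 (Timeout error): agent_id=3 -> matches Yara
  - ticket 6 (Broken link): agent_id=3 -> matches Yara
So 2 of 6 rows are dropped.

SQL:
SELECT a.title, b.name AS agent
FROM tickets a
INNER JOIN agents b ON a.agent_id = b.id

Result:
title         | agent
--------------+------
Missing icon  | Yara 
Stale cache   | Helen
Timeout error | Yara 
Broken link   | Yara 


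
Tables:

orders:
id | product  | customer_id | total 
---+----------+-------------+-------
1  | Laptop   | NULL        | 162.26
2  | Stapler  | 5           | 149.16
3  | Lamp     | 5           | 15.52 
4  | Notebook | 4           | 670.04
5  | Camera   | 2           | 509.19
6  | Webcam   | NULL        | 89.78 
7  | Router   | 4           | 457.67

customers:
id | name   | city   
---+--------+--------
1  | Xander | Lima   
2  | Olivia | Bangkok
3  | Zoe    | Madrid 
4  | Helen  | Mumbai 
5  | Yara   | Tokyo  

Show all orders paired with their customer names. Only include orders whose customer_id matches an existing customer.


INNER JOIN keeps only orders rows whose customer_id matches an id in customers. Walk through each order:
  - order 1 (Laptop): customer_id=NULL, no match -> dropped
  - order 2 (Stapler): customer_id=5 -> matches Yara
  - order 3 (Lamp): customer_id=5 -> matches Yara
  - order 4 (Notebook): customer_id=4 -> matches Helen
  - order 5 (Camera): customer_id=2 -> matches Olivia
  - order 6 (Webcam): customer_id=NULL, no match -> dropped
  - order 7 (Router): customer_id=4 -> matches Helen
So 2 of 7 rows are dropped.

SQL:
SELECT a.product, b.name AS customer
FROM orders a
INNER JOIN customers b ON a.customer_id = b.id

Result:
product  | customer
---------+---------
Stapler  | Yara    
Lamp     | Yara    
Notebook | Helen   
Camera   | Olivia  
Router   | Helen   


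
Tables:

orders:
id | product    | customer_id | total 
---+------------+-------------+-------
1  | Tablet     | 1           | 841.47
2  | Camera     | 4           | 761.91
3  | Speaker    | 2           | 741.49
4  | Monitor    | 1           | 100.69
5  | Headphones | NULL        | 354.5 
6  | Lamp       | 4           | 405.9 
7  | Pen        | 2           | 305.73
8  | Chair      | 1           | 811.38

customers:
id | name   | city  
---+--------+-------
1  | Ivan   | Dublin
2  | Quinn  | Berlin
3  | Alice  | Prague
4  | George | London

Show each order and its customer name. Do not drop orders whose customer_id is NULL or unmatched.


LEFT JOIN keeps every row from orders (the left table); where customer_id has no match in customers, the customer columns become NULL. Walk through each order:
  - order 1 (Tablet): customer_id=1 -> matches Ivan
  - order 2 (Camera): customer_id=4 -> matches George
  - order 3 (Speaker): customer_id=2 -> matches Quinn
  - order 4 (Monitor): customer_id=1 -> matches Ivan
  - order 5 (Headphones): customer_id=NULL, no match -> kept with NULL
  - order 6 (Lamp): customer_id=4 -> matches George
  - order 7 (Pen): customer_id=2 -> matches Quinn
  - order 8 (Chair): customer_id=1 -> matches Ivan
All 8 rows appear; 1 has NULL customer.

SQL:
SELECT a.product, b.name AS customer
FROM orders a
LEFT JOIN customers b ON a.customer_id = b.id

Result:
product    | customer
-----------+---------
Tablet     | Ivan    
Camera     | George  
Speaker    | Quinn   
Monitor    | Ivan    
Headphones | NULL    
Lamp       | George  
Pen        | Quinn   
Chair      | Ivan    


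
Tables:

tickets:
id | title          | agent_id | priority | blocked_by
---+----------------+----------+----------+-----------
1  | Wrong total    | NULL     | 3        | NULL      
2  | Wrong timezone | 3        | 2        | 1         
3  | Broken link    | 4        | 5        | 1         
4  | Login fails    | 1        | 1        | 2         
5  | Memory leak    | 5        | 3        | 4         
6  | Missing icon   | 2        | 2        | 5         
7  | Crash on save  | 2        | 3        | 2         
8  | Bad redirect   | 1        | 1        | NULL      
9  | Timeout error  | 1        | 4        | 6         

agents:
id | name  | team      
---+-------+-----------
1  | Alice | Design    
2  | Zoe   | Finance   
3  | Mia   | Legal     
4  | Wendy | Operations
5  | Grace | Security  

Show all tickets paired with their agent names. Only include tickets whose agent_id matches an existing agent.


INNER JOIN keeps only tickets rows whose agent_id matches an id in agents. Walk through each ticket:
  - ticket 1 (Wrong total): agent_id=NULL, no match -> dropped
  - ticket 2 (Wrong timezone): agent_id=3 -> matches Mia
  - ticket 3 (Broken link): agent_id=4 -> matches Wendy
  - ticket 4 (Login fails): agent_id=1 -> matches Alice
  - ticket 5 (Memory leak): agent_id=5 -> matches Grace
  - ticket 6 (Missing icon): agent_id=2 -> matches Zoe
  - ticket 7 (Crash on save): agent_id=2 -> matches Zoe
  - ticket 8 (Bad redirect): agent_id=1 -> matches Alice
  - ticket 9 (Timeout error): agent_id=1 -> matches Alice
So 1 of 9 rows is dropped.

SQL:
SELECT a.title, b.name AS agent
FROM tickets a
INNER JOIN agents b ON a.agent_id = b.id

Result:
title          | agent
---------------+------
Wrong timezone | Mia  
Broken link    | Wendy
Login fails    | Alice
Memory leak    | Grace
Missing icon   | Zoe  
Crash on save  | Zoe  
Bad redirect   | Alice
Timeout error  | Alice


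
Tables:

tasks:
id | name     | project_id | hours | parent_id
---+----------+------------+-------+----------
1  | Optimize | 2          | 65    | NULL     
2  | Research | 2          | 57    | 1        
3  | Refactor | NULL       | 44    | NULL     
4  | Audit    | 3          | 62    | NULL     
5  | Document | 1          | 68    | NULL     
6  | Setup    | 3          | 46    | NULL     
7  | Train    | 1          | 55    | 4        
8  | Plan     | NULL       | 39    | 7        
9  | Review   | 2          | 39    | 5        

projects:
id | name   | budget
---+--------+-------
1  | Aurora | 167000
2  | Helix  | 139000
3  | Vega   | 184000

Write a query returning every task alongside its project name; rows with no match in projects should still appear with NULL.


LEFT JOIN keeps every row from tasks (the left table); where project_id has no match in projects, the project columns become NULL. Walk through each task:
  - task 1 (Optimize): project_id=2 -> matches Helix
  - task 2 (Research): project_id=2 -> matches Helix
  - task 3 (Refactor): project_id=NULL, no match -> kept with NULL
  - task 4 (Audit): project_id=3 -> matches Vega
  - task 5 (Document): project_id=1 -> matches Aurora
  - task 6 (Setup): project_id=3 -> matches Vega
  - task 7 (Train): project_id=1 -> matches Aurora
  - task 8 (Plan): project_id=NULL, no match -> kept with NULL
  - task 9 (Review): project_id=2 -> matches Helix
All 9 rows appear; 2 have NULL project.

SQL:
SELECT a.name, b.name AS project
FROM tasks a
LEFT JOIN projects b ON a.project_id = b.id

Result:
name     | project
---------+--------
Optimize | Helix  
Research | Helix  
Refactor | NULL   
Audit    | Vega   
Document | Aurora 
Setup    | Vega   
Train    | Aurora 
Plan     | NULL   
Review   | Helix  


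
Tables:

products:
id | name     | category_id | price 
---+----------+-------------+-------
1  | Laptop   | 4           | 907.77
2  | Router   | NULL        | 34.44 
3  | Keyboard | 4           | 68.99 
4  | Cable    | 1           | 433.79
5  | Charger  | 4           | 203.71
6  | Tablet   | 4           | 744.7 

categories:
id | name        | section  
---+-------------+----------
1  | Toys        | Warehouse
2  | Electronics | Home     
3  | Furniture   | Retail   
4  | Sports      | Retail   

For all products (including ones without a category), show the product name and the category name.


LEFT JOIN keeps every row from products (the left table); where category_id has no match in categories, the category columns become NULL. Walk through each product:
  - product 1 (Laptop): category_id=4 -> matches Sports
  - product 2 (Router): category_id=NULL, no match -> kept with NULL
  - product 3 (Keyboard): category_id=4 -> matches Sports
  - product 4 (Cable): category_id=1 -> matches Toys
  - product 5 (Charger): category_id=4 -> matches Sports
  - product 6 (Tablet): category_id=4 -> matches Sports
All 6 rows appear; 1 has NULL category.

SQL:
SELECT a.name, b.name AS category
FROM products a
LEFT JOIN categories b ON a.category_id = b.id

Result:
name     | category
---------+---------
Laptop   | Sports  
Router   | NULL    
Keyboard | Sports  
Cable    | Toys    
Charger  | Sports  
Tablet   | Sports  


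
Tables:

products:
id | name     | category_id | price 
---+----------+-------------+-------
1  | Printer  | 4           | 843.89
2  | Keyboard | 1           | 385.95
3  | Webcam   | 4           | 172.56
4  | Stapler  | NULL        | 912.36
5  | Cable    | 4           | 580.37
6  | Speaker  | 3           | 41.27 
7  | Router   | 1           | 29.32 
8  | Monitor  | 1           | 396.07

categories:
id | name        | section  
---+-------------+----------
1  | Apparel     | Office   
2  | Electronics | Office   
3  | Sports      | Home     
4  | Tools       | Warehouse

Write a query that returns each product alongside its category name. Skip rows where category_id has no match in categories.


INNER JOIN keeps only products rows whose category_id matches an id in categories. Walk through each product:
  - product 1 (Printer): category_id=4 -> matches Tools
  - product 2 (Keyboard): category_id=1 -> matches Apparel
  - product 3 (Webcam): category_id=4 -> matches Tools
  - product 4 (Stapler): category_id=NULL, no match -> dropped
  - product 5 (Cable): category_id=4 -> matches Tools
  - product 6 (Speaker): category_id=3 -> matches Sports
  - product 7 (Router): category_id=1 -> matches Apparel
  - product 8 (Monitor): category_id=1 -> matches Apparel
So 1 of 8 rows is dropped.

SQL:
SELECT a.name, b.name AS category
FROM products a
INNER JOIN categories b ON a.category_id = b.id

Result:
name     | category
---------+---------
Printer  | Tools   
Keyboard | Apparel 
Webcam   | Tools   
Cable    | Tools   
Speaker  | Sports  
Router   | Apparel 
Monitor  | Apparel 


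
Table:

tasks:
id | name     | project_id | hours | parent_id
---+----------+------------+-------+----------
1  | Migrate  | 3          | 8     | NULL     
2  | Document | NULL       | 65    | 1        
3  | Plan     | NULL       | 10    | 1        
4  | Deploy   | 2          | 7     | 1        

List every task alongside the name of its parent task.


This is a self-join: tasks is joined to a second copy of itself, matching each row's parent_id to another row's id. Use LEFT JOIN so rows with parent_id=NULL are kept.
  - task 1 (Migrate): parent_id=NULL -> NULL
  - task 2 (Document): parent_id=1 -> Migrate
  - task 3 (Plan): parent_id=1 -> Migrate
  - task 4 (Deploy): parent_id=1 -> Migrate

SQL:
SELECT a.name AS item, b.name AS parent
FROM tasks a
LEFT JOIN tasks b ON a.parent_id = b.id

Result:
item     | parent 
---------+--------
Migrate  | NULL   
Document | Migrate
Plan     | Migrate
Deploy   | Migrate


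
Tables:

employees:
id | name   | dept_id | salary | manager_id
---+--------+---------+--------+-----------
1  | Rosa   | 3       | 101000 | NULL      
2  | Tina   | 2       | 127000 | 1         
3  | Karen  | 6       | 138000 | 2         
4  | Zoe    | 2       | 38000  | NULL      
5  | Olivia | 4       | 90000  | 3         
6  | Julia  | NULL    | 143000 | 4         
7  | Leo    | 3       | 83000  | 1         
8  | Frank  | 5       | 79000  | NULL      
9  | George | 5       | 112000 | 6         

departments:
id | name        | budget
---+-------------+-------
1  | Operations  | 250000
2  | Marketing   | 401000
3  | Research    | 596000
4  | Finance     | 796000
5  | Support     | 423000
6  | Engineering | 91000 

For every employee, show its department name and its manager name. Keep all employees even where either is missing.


Two LEFT JOINs from the same base table employees: one to departments via dept_id, one to employees itself via manager_id. Both are LEFT so every employee is preserved.
Match against departments:
  - employee 1 (Rosa): dept_id=3 -> matches Research
  - employee 2 (Tina): dept_id=2 -> matches Marketing
  - employee 3 (Karen): dept_id=6 -> matches Engineering
  - employee 4 (Zoe): dept_id=2 -> matches Marketing
  - employee 5 (Olivia): dept_id=4 -> matches Finance
  - employee 6 (Julia): dept_id=NULL, no match -> kept with NULL
  - employee 7 (Leo): dept_id=3 -> matches Research
  - employee 8 (Frank): dept_id=5 -> matches Support
  - employee 9 (George): dept_id=5 -> matches Support
Match against employees (self):
  - employee 1 (Rosa): manager_id=NULL -> NULL
  - employee 2 (Tina): manager_id=1 -> Rosa
  - employee 3 (Karen): manager_id=2 -> Tina
  - employee 4 (Zoe): manager_id=NULL -> NULL
  - employee 5 (Olivia): manager_id=3 -> Karen
  - employee 6 (Julia): manager_id=4 -> Zoe
  - employee 7 (Leo): manager_id=1 -> Rosa
  - employee 8 (Frank): manager_id=NULL -> NULL
  - employee 9 (George): manager_id=6 -> Julia

SQL:
SELECT a.name, b.name AS department, c.name AS manager
FROM employees a
LEFT JOIN departments b ON a.dept_id = b.id
LEFT JOIN employees c ON a.manager_id = c.id

Result:
name   | department  | manager
-------+-------------+--------
Rosa   | Research    | NULL   
Tina   | Marketing   | Rosa   
Karen  | Engineering | Tina   
Zoe    | Marketing   | NULL   
Olivia | Finance     | Karen  
Julia  | NULL        | Zoe    
Leo    | Research    | Rosa   
Frank  | Support     | NULL   
George | Support     | Julia  


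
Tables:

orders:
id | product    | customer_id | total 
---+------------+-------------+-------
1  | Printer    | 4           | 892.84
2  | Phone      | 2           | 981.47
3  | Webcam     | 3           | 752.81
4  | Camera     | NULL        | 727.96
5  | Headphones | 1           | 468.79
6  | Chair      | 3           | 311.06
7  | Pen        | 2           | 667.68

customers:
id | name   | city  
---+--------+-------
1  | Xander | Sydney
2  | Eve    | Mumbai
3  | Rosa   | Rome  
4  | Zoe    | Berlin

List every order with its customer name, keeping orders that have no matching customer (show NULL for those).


LEFT JOIN keeps every row from orders (the left table); where customer_id has no match in customers, the customer columns become NULL. Walk through each order:
  - order 1 (Printer): customer_id=4 -> matches Zoe
  - order 2 (Phone): customer_id=2 -> matches Eve
  - order 3 (Webcam): customer_id=3 -> matches Rosa
  - order 4 (Camera): customer_id=NULL, no match -> kept with NULL
  - order 5 (Headphones): customer_id=1 -> matches Xander
  - order 6 (Chair): customer_id=3 -> matches Rosa
  - order 7 (Pen): customer_id=2 -> matches Eve
All 7 rows appear; 1 has NULL customer.

SQL:
SELECT a.product, b.name AS customer
FROM orders a
LEFT JOIN customers b ON a.customer_id = b.id

Result:
product    | customer
-----------+---------
Printer    | Zoe     
Phone      | Eve     
Webcam     | Rosa    
Camera     | NULL    
Headphones | Xander  
Chair      | Rosa    
Pen        | Eve     


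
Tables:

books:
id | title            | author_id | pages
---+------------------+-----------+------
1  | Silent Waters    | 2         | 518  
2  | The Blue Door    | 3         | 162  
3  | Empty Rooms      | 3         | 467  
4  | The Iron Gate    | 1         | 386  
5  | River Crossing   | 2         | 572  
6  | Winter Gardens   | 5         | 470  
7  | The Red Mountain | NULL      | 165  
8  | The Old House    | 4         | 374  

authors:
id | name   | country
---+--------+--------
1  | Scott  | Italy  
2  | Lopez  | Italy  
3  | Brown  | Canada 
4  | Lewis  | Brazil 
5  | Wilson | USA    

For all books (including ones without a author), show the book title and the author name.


LEFT JOIN keeps every row from books (the left table); where author_id has no match in authors, the author columns become NULL. Walk through each book:
  - book 1 (Silent Waters): author_id=2 -> matches Lopez
  - book 2 (The Blue Door): author_id=3 -> matches Brown
  - book 3 (Empty Rooms): author_id=3 -> matches Brown
  - book 4 (The Iron Gate): author_id=1 -> matches Scott
  - book 5 (River Crossing): author_id=2 -> matches Lopez
  - book 6 (Winter Gardens): author_id=5 -> matches Wilson
  - book 7 (The Red Mountain): author_id=NULL, no match -> kept with NULL
  - book 8 (The Old House): author_id=4 -> matches Lewis
All 8 rows appear; 1 has NULL author.

SQL:
SELECT a.title, b.name AS author
FROM books a
LEFT JOIN authors b ON a.author_id = b.id

Result:
title            | author
-----------------+-------
Silent Waters    | Lopez 
The Blue Door    | Brown 
Empty Rooms      | Brown 
The Iron Gate    | Scott 
River Crossing   | Lopez 
Winter Gardens   | Wilson
The Red Mountain | NULL  
The Old House    | Lewis 


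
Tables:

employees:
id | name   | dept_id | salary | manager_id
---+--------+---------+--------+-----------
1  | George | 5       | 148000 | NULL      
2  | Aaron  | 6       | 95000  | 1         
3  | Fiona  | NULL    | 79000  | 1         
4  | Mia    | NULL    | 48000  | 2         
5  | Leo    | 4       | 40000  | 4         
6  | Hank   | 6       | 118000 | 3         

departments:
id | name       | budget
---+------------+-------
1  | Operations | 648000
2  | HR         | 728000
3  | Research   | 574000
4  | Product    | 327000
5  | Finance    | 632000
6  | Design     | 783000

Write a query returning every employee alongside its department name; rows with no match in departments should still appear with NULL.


LEFT JOIN keeps every row from employees (the left table); where dept_id has no match in departments, the department columns become NULL. Walk through each employee:
  - employee 1 (George): dept_id=5 -> matches Finance
  - employee 2 (Aaron): dept_id=6 -> matches Design
  - employee 3 (Fiona): dept_id=NULL, no match -> kept with NULL
  - employee 4 (Mia): dept_id=NULL, no match -> kept with NULL
  - employee 5 (Leo): dept_id=4 -> matches Product
  - employee 6 (Hank): dept_id=6 -> matches Design
All 6 rows appear; 2 have NULL department.

SQL:
SELECT a.name, b.name AS department
FROM employees a
LEFT JOIN departments b ON a.dept_id = b.id

Result:
name   | department
-------+-----------
George | Finance   
Aaron  | Design    
Fiona  | NULL      
Mia    | NULL      
Leo    | Product   
Hank   | Design    


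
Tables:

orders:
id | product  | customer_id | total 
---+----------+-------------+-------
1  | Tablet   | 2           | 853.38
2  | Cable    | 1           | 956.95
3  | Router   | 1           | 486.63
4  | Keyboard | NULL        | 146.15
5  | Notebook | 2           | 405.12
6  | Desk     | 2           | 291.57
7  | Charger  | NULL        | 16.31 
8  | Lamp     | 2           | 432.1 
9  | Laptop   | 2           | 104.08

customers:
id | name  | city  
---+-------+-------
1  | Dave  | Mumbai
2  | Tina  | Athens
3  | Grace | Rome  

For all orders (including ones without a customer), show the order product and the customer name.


LEFT JOIN keeps every row from orders (the left table); where customer_id has no match in customers, the customer columns become NULL. Walk through each order:
  - order 1 (Tablet): customer_id=2 -> matches Tina
  - order 2 (Cable): customer_id=1 -> matches Dave
  - order 3 (Router): customer_id=1 -> matches Dave
  - order 4 (Keyboard): customer_id=NULL, no match -> kept with NULL
  - order 5 (Notebook): customer_id=2 -> matches Tina
  - order 6 (Desk): customer_id=2 -> matches Tina
  - order 7 (Charger): customer_id=NULL, no match -> kept with NULL
  - order 8 (Lamp): customer_id=2 -> matches Tina
  - order 9 (Laptop): customer_id=2 -> matches Tina
All 9 rows appear; 2 have NULL customer.

SQL:
SELECT a.product, b.name AS customer
FROM orders a
LEFT JOIN customers b ON a.customer_id = b.id

Result:
product  | customer
---------+---------
Tablet   | Tina    
Cable    | Dave    
Router   | Dave    
Keyboard | NULL    
Notebook | Tina    
Desk     | Tina    
Charger  | NULL    
Lamp     | Tina    
Laptop   | Tina    


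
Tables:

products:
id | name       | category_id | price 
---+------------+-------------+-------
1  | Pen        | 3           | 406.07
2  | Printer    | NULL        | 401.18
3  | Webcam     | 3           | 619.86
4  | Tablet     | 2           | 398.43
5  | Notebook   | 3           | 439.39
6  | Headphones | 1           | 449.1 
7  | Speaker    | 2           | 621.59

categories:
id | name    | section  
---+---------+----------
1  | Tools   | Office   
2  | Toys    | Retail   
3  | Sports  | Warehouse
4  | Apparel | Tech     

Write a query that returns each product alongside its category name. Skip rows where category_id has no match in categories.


INNER JOIN keeps only products rows whose category_id matches an id in categories. Walk through each product:
  - product 1 (Pen): category_id=3 -> matches Sports
  - product 2 (Printer): category_id=NULL, no match -> dropped
  - product 3 (Webcam): category_id=3 -> matches Sports
  - product 4 (Tablet): category_id=2 -> matches Toys
  - product 5 (Notebook): category_id=3 -> matches Sports
  - product 6 (Headphones): category_id=1 -> matches Tools
  - product 7 (Speaker): category_id=2 -> matches Toys
So 1 of 7 rows is dropped.

SQL:
SELECT a.name, b.name AS category
FROM products a
INNER JOIN categories b ON a.category_id = b.id

Result:
name       | category
-----------+---------
Pen        | Sports  
Webcam     | Sports  
Tablet     | Toys    
Notebook   | Sports  
Headphones | Tools   
Speaker    | Toys    


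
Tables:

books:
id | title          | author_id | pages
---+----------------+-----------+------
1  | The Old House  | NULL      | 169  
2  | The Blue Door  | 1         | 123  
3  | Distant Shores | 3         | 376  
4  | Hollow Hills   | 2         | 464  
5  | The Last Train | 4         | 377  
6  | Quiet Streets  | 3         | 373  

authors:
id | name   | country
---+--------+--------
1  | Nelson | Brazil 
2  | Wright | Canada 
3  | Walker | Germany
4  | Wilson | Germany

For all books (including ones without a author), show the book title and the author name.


LEFT JOIN keeps every row from books (the left table); where author_id has no match in authors, the author columns become NULL. Walk through each book:
  - book 1 (The Old House): author_id=NULL, no match -> kept with NULL
  - book 2 (The Blue Door): author_id=1 -> matches Nelson
  - book 3 (Distant Shores): author_id=3 -> matches Walker
  - book 4 (Hollow Hills): author_id=2 -> matches Wright
  - book 5 (The Last Train): author_id=4 -> matches Wilson
  - book 6 (Quiet Streets): author_id=3 -> matches Walker
All 6 rows appear; 1 has NULL author.

SQL:
SELECT a.title, b.name AS author
FROM books a
LEFT JOIN authors b ON a.author_id = b.id

Result:
title          | author
---------------+-------
The Old House  | NULL  
The Blue Door  | Nelson
Distant Shores | Walker
Hollow Hills   | Wright
The Last Train | Wilson
Quiet Streets  | Walker


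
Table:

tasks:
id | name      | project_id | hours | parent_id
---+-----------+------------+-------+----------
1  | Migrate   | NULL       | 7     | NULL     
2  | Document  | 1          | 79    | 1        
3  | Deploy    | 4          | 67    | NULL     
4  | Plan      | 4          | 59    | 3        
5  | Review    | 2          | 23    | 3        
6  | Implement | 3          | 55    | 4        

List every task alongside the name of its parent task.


This is a self-join: tasks is joined to a second copy of itself, matching each row's parent_id to another row's id. Use LEFT JOIN so rows with parent_id=NULL are kept.
  - task 1 (Migrate): parent_id=NULL -> NULL
  - task 2 (Document): parent_id=1 -> Migrate
  - task 3 (Deploy): parent_id=NULL -> NULL
  - task 4 (Plan): parent_id=3 -> Deploy
  - task 5 (Review): parent_id=3 -> Deploy
  - task 6 (Implement): parent_id=4 -> Plan

SQL:
SELECT a.name AS item, b.name AS parent
FROM tasks a
LEFT JOIN tasks b ON a.parent_id = b.id

Result:
item      | parent 
----------+--------
Migrate   | NULL   
Document  | Migrate
Deploy    | NULL   
Plan      | Deploy 
Review    | Deploy 
Implement | Plan   


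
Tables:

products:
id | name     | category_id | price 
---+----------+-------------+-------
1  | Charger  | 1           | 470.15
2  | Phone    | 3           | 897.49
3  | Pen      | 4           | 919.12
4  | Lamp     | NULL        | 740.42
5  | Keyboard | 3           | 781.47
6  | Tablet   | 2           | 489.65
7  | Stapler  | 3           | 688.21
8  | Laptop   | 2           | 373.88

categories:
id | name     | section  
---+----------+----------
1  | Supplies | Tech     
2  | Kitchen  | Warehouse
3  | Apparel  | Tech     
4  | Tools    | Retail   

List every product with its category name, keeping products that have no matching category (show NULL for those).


LEFT JOIN keeps every row from products (the left table); where category_id has no match in categories, the category columns become NULL. Walk through each product:
  - product 1 (Charger): category_id=1 -> matches Supplies
  - product 2 (Phone): category_id=3 -> matches Apparel
  - product 3 (Pen): category_id=4 -> matches Tools
  - product 4 (Lamp): category_id=NULL, no match -> kept with NULL
  - product 5 (Keyboard): category_id=3 -> matches Apparel
  - product 6 (Tablet): category_id=2 -> matches Kitchen
  - product 7 (Stapler): category_id=3 -> matches Apparel
  - product 8 (Laptop): category_id=2 -> matches Kitchen
All 8 rows appear; 1 has NULL category.

SQL:
SELECT a.name, b.name AS category
FROM products a
LEFT JOIN categories b ON a.category_id = b.id

Result:
name     | category
---------+---------
Charger  | Supplies
Phone    | Apparel 
Pen      | Tools   
Lamp     | NULL    
Keyboard | Apparel 
Tablet   | Kitchen 
Stapler  | Apparel 
Laptop   | Kitchen 


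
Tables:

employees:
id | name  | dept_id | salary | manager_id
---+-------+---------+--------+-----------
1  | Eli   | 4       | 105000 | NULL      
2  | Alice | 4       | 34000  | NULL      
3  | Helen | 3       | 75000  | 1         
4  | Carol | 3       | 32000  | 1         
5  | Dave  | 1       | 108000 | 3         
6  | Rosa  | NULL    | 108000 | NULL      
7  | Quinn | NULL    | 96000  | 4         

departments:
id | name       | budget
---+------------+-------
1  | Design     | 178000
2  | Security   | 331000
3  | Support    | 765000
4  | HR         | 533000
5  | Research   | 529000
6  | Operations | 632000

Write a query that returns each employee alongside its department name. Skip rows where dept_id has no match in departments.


INNER JOIN keeps only employees rows whose dept_id matches an id in departments. Walk through each employee:
  - employee 1 (Eli): dept_id=4 -> matches HR
  - employee 2 (Alice): dept_id=4 -> matches HR
  - employee 3 (Helen): dept_id=3 -> matches Support
  - employee 4 (Carol): dept_id=3 -> matches Support
  - employee 5 (Dave): dept_id=1 -> matches Design
  - employee 6 (Rosa): dept_id=NULL, no match -> dropped
  - employee 7 (Quinn): dept_id=NULL, no match -> dropped
So 2 of 7 rows are dropped.

SQL:
SELECT a.name, b.name AS department
FROM employees a
INNER JOIN departments b ON a.dept_id = b.id

Result:
name  | department
------+-----------
Eli   | HR        
Alice | HR        
Helen | Support   
Carol | Support   
Dave  | Design    


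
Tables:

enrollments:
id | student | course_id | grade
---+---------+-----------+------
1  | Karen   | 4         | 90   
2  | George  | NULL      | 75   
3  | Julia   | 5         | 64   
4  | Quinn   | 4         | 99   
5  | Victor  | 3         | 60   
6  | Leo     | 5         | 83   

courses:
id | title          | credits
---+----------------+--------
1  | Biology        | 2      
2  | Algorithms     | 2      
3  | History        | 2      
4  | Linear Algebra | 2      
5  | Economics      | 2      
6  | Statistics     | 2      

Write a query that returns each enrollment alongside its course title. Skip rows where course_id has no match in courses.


INNER JOIN keeps only enrollments rows whose course_id matches an id in courses. Walk through each enrollment:
  - enrollment 1 (Karen): course_id=4 -> matches Linear Algebra
  - enrollment 2 (George): course_id=NULL, no match -> dropped
  - enrollment 3 (Julia): course_id=5 -> matches Economics
  - enrollment 4 (Quinn): course_id=4 -> matches Linear Algebra
  - enrollment 5 (Victor): course_id=3 -> matches History
  - enrollment 6 (Leo): course_id=5 -> matches Economics
So 1 of 6 rows is dropped.

SQL:
SELECT a.student, b.title AS course
FROM enrollments a
INNER JOIN courses b ON a.course_id = b.id

Result:
student | course        
--------+---------------
Karen   | Linear Algebra
Julia   | Economics     
Quinn   | Linear Algebra
Victor  | History       
Leo     | Economics     


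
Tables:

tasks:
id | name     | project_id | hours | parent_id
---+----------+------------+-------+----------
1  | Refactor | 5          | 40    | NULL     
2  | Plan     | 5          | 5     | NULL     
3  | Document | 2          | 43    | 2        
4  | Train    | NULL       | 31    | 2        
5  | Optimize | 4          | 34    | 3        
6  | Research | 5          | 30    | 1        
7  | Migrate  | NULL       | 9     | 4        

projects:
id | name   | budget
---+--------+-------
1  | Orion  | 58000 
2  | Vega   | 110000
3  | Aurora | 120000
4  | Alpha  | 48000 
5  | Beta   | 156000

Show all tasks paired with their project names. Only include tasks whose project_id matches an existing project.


INNER JOIN keeps only tasks rows whose project_id matches an id in projects. Walk through each task:
  - task 1 (Refactor): project_id=5 -> matches Beta
  - task 2 (Plan): project_id=5 -> matches Beta
  - task 3 (Document): project_id=2 -> matches Vega
  - task 4 (Train): project_id=NULL, no match -> dropped
  - task 5 (Optimize): project_id=4 -> matches Alpha
  - task 6 (Research): project_id=5 -> matches Beta
  - task 7 (Migrate): project_id=NULL, no match -> dropped
So 2 of 7 rows are dropped.

SQL:
SELECT a.name, b.name AS project
FROM tasks a
INNER JOIN projects b ON a.project_id = b.id

Result:
name     | project
---------+--------
Refactor | Beta   
Plan     | Beta   
Document | Vega   
Optimize | Alpha  
Research | Beta   


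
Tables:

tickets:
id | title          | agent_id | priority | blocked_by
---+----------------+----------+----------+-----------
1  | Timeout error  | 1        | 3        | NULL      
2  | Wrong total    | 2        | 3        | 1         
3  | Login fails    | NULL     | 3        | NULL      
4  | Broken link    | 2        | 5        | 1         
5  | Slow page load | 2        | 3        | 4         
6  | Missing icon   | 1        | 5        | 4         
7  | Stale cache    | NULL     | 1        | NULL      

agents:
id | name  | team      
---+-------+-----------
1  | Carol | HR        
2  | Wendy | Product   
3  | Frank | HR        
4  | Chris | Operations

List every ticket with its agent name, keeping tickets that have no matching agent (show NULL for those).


LEFT JOIN keeps every row from tickets (the left table); where agent_id has no match in agents, the agent columns become NULL. Walk through each ticket:
  - ticket 1 (Timeout error): agent_id=1 -> matches Carol
  - ticket 2 (Wrong total): agent_id=2 -> matches Wendy
  - ticket 3 (Login fails): agent_id=NULL, no match -> kept with NULL
  - ticket 4 (Broken link): agent_id=2 -> matches Wendy
  - ticket 5 (Slow page load): agent_id=2 -> matches Wendy
  - ticket 6 (Missing icon): agent_id=1 -> matches Carol
  - ticket 7 (Stale cache): agent_id=NULL, no match -> kept with NULL
All 7 rows appear; 2 have NULL agent.

SQL:
SELECT a.title, b.name AS agent
FROM tickets a
LEFT JOIN agents b ON a.agent_id = b.id

Result:
title          | agent
---------------+------
Timeout error  | Carol
Wrong total    | Wendy
Login fails    | NULL 
Broken link    | Wendy
Slow page load | Wendy
Missing icon   | Carol
Stale cache    | NULL 


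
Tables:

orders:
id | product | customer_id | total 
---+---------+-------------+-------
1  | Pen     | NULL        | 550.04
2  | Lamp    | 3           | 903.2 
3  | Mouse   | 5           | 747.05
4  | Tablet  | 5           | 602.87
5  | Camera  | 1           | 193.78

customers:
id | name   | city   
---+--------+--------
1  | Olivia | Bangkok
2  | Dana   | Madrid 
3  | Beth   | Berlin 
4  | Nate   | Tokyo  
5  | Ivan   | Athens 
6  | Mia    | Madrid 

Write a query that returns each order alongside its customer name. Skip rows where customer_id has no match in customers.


INNER JOIN keeps only orders rows whose customer_id matches an id in customers. Walk through each order:
  - order 1 (Pen): customer_id=NULL, no match -> dropped
  - order 2 (Lamp): customer_id=3 -> matches Beth
  - order 3 (Mouse): customer_id=5 -> matches Ivan
  - order 4 (Tablet): customer_id=5 -> matches Ivan
  - order 5 (Camera): customer_id=1 -> matches Olivia
So 1 of 5 rows is dropped.

SQL:
SELECT a.product, b.name AS customer
FROM orders a
INNER JOIN customers b ON a.customer_id = b.id

Result:
product | customer
--------+---------
Lamp    | Beth    
Mouse   | Ivan    
Tablet  | Ivan    
Camera  | Olivia  


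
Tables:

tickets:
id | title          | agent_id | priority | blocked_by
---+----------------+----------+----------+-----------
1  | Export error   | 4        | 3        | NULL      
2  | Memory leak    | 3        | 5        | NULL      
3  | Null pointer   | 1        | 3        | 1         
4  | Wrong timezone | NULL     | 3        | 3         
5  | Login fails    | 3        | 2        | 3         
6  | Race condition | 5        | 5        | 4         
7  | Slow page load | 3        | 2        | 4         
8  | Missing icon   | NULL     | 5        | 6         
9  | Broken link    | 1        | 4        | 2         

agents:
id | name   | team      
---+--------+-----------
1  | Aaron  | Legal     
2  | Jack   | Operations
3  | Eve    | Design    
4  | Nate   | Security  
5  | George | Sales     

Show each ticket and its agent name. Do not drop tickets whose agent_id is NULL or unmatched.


LEFT JOIN keeps every row from tickets (the left table); where agent_id has no match in agents, the agent columns become NULL. Walk through each ticket:
  - ticket 1 (Export error): agent_id=4 -> matches Nate
  - ticket 2 (Memory leak): agent_id=3 -> matches Eve
  - ticket 3 (Null pointer): agent_id=1 -> matches Aaron
  - ticket 4 (Wrong timezone): agent_id=NULL, no match -> kept with NULL
  - ticket 5 (Login fails): agent_id=3 -> matches Eve
  - ticket 6 (Race condition): agent_id=5 -> matches George
  - ticket 7 (Slow page load): agent_id=3 -> matches Eve
  - ticket 8 (Missing icon): agent_id=NULL, no match -> kept with NULL
  - ticket 9 (Broken link): agent_id=1 -> matches Aaron
All 9 rows appear; 2 have NULL agent.

SQL:
SELECT a.title, b.name AS agent
FROM tickets a
LEFT JOIN agents b ON a.agent_id = b.id

Result:
title          | agent 
---------------+-------
Export error   | Nate  
Memory leak    | Eve   
Null pointer   | Aaron 
Wrong timezone | NULL  
Login fails    | Eve   
Race condition | George
Slow page load | Eve   
Missing icon   | NULL  
Broken link    | Aaron 


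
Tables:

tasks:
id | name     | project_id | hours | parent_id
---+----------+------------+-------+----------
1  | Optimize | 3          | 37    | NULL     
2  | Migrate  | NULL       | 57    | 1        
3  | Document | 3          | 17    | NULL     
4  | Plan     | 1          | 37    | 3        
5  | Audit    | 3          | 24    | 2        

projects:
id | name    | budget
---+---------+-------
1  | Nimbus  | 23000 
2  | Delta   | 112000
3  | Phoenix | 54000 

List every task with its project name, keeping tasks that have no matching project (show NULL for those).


LEFT JOIN keeps every row from tasks (the left table); where project_id has no match in projects, the project columns become NULL. Walk through each task:
  - task 1 (Optimize): project_id=3 -> matches Phoenix
  - task 2 (Migrate): project_id=NULL, no match -> kept with NULL
  - task 3 (Document): project_id=3 -> matches Phoenix
  - task 4 (Plan): project_id=1 -> matches Nimbus
  - task 5 (Audit): project_id=3 -> matches Phoenix
All 5 rows appear; 1 has NULL project.

SQL:
SELECT a.name, b.name AS project
FROM tasks a
LEFT JOIN projects b ON a.project_id = b.id

Result:
name     | project
---------+--------
Optimize | Phoenix
Migrate  | NULL   
Document | Phoenix
Plan     | Nimbus 
Audit    | Phoenix


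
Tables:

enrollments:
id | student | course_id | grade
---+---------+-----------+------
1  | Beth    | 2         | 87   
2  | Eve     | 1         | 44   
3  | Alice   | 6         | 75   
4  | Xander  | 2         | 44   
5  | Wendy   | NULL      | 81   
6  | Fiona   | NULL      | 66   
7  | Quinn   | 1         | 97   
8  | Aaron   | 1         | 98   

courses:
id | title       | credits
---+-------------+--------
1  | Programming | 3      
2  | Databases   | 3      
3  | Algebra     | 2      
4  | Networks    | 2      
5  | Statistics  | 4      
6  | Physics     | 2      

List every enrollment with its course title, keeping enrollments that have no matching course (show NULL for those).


LEFT JOIN keeps every row from enrollments (the left table); where course_id has no match in courses, the course columns become NULL. Walk through each enrollment:
  - enrollment 1 (Beth): course_id=2 -> matches Databases
  - enrollment 2 (Eve): course_id=1 -> matches Programming
  - enrollment 3 (Alice): course_id=6 -> matches Physics
  - enrollment 4 (Xander): course_id=2 -> matches Databases
  - enrollment 5 (Wendy): course_id=NULL, no match -> kept with NULL
  - enrollment 6 (Fiona): course_id=NULL, no match -> kept with NULL
  - enrollment 7 (Quinn): course_id=1 -> matches Programming
  - enrollment 8 (Aaron): course_id=1 -> matches Programming
All 8 rows appear; 2 have NULL course.

SQL:
SELECT a.student, b.title AS course
FROM enrollments a
LEFT JOIN courses b ON a.course_id = b.id

Result:
student | course     
--------+------------
Beth    | Databases  
Eve     | Programming
Alice   | Physics    
Xander  | Databases  
Wendy   | NULL       
Fiona   | NULL       
Quinn   | Programming
Aaron   | Programming


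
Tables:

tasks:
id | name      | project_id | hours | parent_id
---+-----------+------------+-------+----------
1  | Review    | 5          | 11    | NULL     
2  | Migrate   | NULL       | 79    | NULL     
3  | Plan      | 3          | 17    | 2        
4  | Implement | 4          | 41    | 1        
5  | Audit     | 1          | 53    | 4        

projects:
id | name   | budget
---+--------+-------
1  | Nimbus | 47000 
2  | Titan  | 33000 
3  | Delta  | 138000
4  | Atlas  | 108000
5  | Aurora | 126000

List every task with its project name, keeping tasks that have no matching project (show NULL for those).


LEFT JOIN keeps every row from tasks (the left table); where project_id has no match in projects, the project columns become NULL. Walk through each task:
  - task 1 (Review): project_id=5 -> matches Aurora
  - task 2 (Migrate): project_id=NULL, no match -> kept with NULL
  - task 3 (Plan): project_id=3 -> matches Delta
  - task 4 (Implement): project_id=4 -> matches Atlas
  - task 5 (Audit): project_id=1 -> matches Nimbus
All 5 rows appear; 1 has NULL project.

SQL:
SELECT a.name, b.name AS project
FROM tasks a
LEFT JOIN projects b ON a.project_id = b.id

Result:
name      | project
----------+--------
Review    | Aurora 
Migrate   | NULL   
Plan      | Delta  
Implement | Atlas  
Audit     | Nimbus 


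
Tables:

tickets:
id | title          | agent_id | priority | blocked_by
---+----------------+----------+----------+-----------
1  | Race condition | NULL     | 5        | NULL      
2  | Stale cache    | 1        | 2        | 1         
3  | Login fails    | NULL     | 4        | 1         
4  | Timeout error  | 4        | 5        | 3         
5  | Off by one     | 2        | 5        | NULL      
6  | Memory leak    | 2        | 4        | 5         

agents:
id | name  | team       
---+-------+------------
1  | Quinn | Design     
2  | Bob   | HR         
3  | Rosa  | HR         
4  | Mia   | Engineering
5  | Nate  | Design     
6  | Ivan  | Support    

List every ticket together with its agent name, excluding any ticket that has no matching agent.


INNER JOIN keeps only tickets rows whose agent_id matches an id in agents. Walk through each ticket:
  - ticket 1 (Race condition): agent_id=NULL, no match -> dropped
  - ticket 2 (Stale cache): agent_id=1 -> matches Quinn
  - ticket 3 (Login fails): agent_id=NULL, no match -> dropped
  - ticket 4 (Timeout error): agent_id=4 -> matches Mia
  - ticket 5 (Off by one): agent_id=2 -> matches Bob
  - ticket 6 (Memory leak): agent_id=2 -> matches Bob
So 2 of 6 rows are dropped.

SQL:
SELECT a.title, b.name AS agent
FROM tickets a
INNER JOIN agents b ON a.agent_id = b.id

Result:
title         | agent
--------------+------
Stale cache   | Quinn
Timeout error | Mia  
Off by one    | Bob  
Memory leak   | Bob  
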